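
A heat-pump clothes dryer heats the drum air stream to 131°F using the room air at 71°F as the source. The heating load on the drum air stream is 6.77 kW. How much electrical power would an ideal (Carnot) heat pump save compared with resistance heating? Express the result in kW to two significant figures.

6.1 kW

In absolute terms T_C = 294.82 K and T_H = 328.15 K, so ΔT = 33.33 K.
COP_Carnot = T_H/ΔT = 328.15/33.33 = 9.845.
Resistance heating needs Ẇ_res = Q̇_H = 6.770 kW; the reversible heat pump needs only Ẇ_hp = Q̇_H/COP = 0.6877 kW.
Saving = 6.770 − 0.6877 = 6.082 kW.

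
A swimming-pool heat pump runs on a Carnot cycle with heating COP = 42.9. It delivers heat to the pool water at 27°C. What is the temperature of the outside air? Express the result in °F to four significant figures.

68.01 °F

COP_HP = T_H/(T_H − T_C) gives T_H − T_C = T_H/COP.
With T_H = 300.15 K, T_C = 300.15 × (1 − 1/42.9) = 293.15 K.
Converting, 293.15 K = 68.01°F.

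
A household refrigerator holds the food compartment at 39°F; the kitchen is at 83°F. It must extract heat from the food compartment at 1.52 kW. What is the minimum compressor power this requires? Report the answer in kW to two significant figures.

0.13 kW

In absolute terms T_C = 277.04 K and T_H = 301.48 K, so ΔT = 24.44 K.
COP_Carnot = T_C/ΔT = 277.04/24.44 = 11.33.
Ẇ_min = Q̇/COP_Carnot = 1.520/11.33 = 0.1341 kW.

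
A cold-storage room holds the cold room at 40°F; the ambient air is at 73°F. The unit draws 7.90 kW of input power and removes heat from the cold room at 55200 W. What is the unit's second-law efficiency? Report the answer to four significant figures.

Converting, Q̇_C = 55200 W = 55.20 kW, so COP_actual = Q̇_C/Ẇ = 55.20/7.900 = 6.987.
In absolute terms T_C = 277.59 K and T_H = 295.93 K, so ΔT = 18.33 K.
COP_Carnot = T_C/ΔT = 277.59/18.33 = 15.14.
η_II = COP_actual/COP_Carnot = 6.987/15.14 = 0.4615.

0.4615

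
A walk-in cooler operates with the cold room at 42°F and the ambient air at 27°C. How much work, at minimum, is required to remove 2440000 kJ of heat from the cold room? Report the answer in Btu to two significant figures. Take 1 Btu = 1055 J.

180000 Btu

In absolute terms T_C = 278.71 K and T_H = 300.15 K, so ΔT = 21.44 K.
The reversible limit is COP_R = T_C/ΔT = 13.00, so W_min = Q_C/COP = Q_C·ΔT/T_C.
W_min = 2440000 × 21.44/278.71 = 187700 kJ = 178000 Btu.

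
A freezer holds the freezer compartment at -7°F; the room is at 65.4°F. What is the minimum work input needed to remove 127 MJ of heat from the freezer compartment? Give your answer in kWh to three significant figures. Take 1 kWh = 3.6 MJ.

5.64 kWh

In absolute terms T_C = 251.48 K and T_H = 291.71 K, so ΔT = 40.22 K.
The reversible limit is COP_R = T_C/ΔT = 6.252, so W_min = Q_C/COP = Q_C·ΔT/T_C.
W_min = 127.0 × 40.22/251.48 = 20.31 MJ = 5.642 kWh.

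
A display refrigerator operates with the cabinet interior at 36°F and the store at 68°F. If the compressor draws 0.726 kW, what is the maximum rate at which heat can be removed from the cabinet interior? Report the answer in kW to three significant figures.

In absolute terms T_C = 275.37 K and T_H = 293.15 K, so ΔT = 17.78 K.
COP_Carnot = T_C/ΔT = 275.37/17.78 = 15.49.
Q̇_max = COP_Carnot × Ẇ = 15.49 × 0.7260 kW = 11.25 kW.

11.2 kW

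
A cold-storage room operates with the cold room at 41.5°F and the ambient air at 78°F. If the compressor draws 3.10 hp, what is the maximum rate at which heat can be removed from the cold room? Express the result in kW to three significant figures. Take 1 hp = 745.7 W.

In absolute terms T_C = 278.43 K and T_H = 298.71 K, so ΔT = 20.28 K.
COP_Carnot = T_C/ΔT = 278.43/20.28 = 13.73.
Q̇_max = COP_Carnot × Ẇ = 13.73 × 3.100 hp = 42.57 hp = 31.74 kW.

31.7 kW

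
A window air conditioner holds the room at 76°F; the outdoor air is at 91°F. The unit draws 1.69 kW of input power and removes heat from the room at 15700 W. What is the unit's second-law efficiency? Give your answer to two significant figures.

0.26

Converting, Q̇_C = 15700 W = 15.70 kW, so COP_actual = Q̇_C/Ẇ = 15.70/1.690 = 9.290.
In absolute terms T_C = 297.59 K and T_H = 305.93 K, so ΔT = 8.333 K.
COP_Carnot = T_C/ΔT = 297.59/8.333 = 35.71.
η_II = COP_actual/COP_Carnot = 9.290/35.71 = 0.2601.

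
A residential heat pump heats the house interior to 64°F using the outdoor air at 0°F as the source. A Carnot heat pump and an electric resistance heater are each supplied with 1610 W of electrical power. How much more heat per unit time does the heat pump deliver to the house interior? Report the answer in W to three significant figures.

11600 W

In absolute terms T_C = 255.37 K and T_H = 290.93 K, so ΔT = 35.56 K.
COP_Carnot = T_H/ΔT = 290.93/35.56 = 8.182.
The heat pump delivers Q̇_H = COP × Ẇ = 13170 W; the resistance heater delivers Ẇ = 1610 W.
Extra = (COP − 1)·Ẇ = 11560 W.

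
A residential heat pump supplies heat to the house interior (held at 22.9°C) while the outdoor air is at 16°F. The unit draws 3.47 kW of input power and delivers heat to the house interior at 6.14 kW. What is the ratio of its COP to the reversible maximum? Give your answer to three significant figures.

0.190

COP_actual = Q̇_H/Ẇ = 6.140/3.470 = 1.769.
In absolute terms T_C = 264.26 K and T_H = 296.05 K, so ΔT = 31.79 K.
COP_Carnot = T_H/ΔT = 296.05/31.79 = 9.313.
η_II = COP_actual/COP_Carnot = 1.769/9.313 = 0.1900.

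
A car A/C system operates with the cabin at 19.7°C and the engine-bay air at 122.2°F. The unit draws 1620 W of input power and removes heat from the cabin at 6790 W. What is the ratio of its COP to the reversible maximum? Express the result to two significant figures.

COP_actual = Q̇_C/Ẇ = 6790/1620 = 4.191.
In absolute terms T_C = 292.85 K and T_H = 323.26 K, so ΔT = 30.41 K.
COP_Carnot = T_C/ΔT = 292.85/30.41 = 9.630.
η_II = COP_actual/COP_Carnot = 4.191/9.630 = 0.4353.

0.44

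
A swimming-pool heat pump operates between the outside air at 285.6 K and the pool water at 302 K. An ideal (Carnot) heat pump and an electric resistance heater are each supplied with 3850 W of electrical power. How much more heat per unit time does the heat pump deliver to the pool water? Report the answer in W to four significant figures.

67050 W

The reservoir spacing is ΔT = 302 − 285.6 = 16.40 K.
COP_Carnot = T_H/ΔT = 302.00/16.40 = 18.41.
The heat pump delivers Q̇_H = COP × Ẇ = 70900 W; the resistance heater delivers Ẇ = 3850 W.
Extra = (COP − 1)·Ẇ = 67050 W.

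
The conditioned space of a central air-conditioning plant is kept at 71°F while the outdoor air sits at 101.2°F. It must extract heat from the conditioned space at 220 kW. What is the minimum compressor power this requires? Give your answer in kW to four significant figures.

In absolute terms T_C = 294.82 K and T_H = 311.59 K, so ΔT = 16.78 K.
COP_Carnot = T_C/ΔT = 294.82/16.78 = 17.57.
Ẇ_min = Q̇/COP_Carnot = 220.0/17.57 = 12.52 kW.

12.52 kW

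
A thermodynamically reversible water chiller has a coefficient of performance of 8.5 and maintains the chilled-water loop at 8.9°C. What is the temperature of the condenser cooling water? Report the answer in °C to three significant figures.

COP_R = T_C/(T_H − T_C) gives T_H − T_C = T_C/COP.
With T_C = 282.05 K, T_H = 282.05 × (1 + 1/8.5) = 315.23 K.
Converting, 315.23 K = 42.08°C.

42.1 °C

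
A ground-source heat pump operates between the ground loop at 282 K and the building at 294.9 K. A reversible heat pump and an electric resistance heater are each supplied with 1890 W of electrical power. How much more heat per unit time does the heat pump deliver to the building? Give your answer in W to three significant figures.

41300 W

The reservoir spacing is ΔT = 294.9 − 282 = 12.90 K.
COP_Carnot = T_H/ΔT = 294.90/12.90 = 22.86.
The heat pump delivers Q̇_H = COP × Ẇ = 43210 W; the resistance heater delivers Ẇ = 1890 W.
Extra = (COP − 1)·Ẇ = 41320 W.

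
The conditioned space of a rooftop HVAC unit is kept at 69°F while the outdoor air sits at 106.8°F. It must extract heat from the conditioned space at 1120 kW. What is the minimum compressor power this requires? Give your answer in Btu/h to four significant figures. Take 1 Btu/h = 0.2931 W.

273200 Btu/h

In absolute terms T_C = 293.71 K and T_H = 314.71 K, so ΔT = 21.00 K.
COP_Carnot = T_C/ΔT = 293.71/21.00 = 13.99.
Ẇ_min = Q̇/COP_Carnot = 1120/13.99 = 80.08 kW = 273200 Btu/h.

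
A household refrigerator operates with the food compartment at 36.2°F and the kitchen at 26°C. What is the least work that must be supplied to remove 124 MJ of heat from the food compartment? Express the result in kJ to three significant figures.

In absolute terms T_C = 275.48 K and T_H = 299.15 K, so ΔT = 23.67 K.
The reversible limit is COP_R = T_C/ΔT = 11.64, so W_min = Q_C/COP = Q_C·ΔT/T_C.
W_min = 124.0 × 23.67/275.48 = 10.65 MJ = 10650 kJ.

10700 kJ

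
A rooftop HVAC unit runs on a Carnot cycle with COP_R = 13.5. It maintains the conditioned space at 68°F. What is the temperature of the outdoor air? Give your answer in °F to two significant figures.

110 °F

COP_R = T_C/(T_H − T_C) gives T_H − T_C = T_C/COP.
With T_C = 293.15 K, T_H = 293.15 × (1 + 1/13.5) = 314.86 K.
Converting, 314.86 K = 107.09°F.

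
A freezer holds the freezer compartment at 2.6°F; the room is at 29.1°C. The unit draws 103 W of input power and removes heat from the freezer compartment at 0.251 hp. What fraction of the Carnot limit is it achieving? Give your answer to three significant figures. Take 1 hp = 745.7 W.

0.321

Converting, Q̇_C = 0.2510 hp = 187.2 W, so COP_actual = Q̇_C/Ẇ = 187.2/103.0 = 1.817.
In absolute terms T_C = 256.82 K and T_H = 302.25 K, so ΔT = 45.43 K.
COP_Carnot = T_C/ΔT = 256.82/45.43 = 5.653.
η_II = COP_actual/COP_Carnot = 1.817/5.653 = 0.3215.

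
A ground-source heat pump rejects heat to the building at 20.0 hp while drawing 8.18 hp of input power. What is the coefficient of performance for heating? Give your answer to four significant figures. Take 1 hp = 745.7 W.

The first law gives Q̇_H = Q̇_C + Ẇ, so the three rates are Q̇_C = 11.82, Q̇_H = 20.00, Ẇ = 8.180 hp.
COP_HP = Q̇_H/Ẇ = 20.00/8.180 = 2.445.

2.445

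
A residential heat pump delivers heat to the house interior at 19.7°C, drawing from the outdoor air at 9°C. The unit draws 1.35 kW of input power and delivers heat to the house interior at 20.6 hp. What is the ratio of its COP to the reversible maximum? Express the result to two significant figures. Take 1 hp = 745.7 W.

Converting, Q̇_H = 20.60 hp = 15.36 kW, so COP_actual = Q̇_H/Ẇ = 15.36/1.350 = 11.38.
In absolute terms T_C = 282.15 K and T_H = 292.85 K, so ΔT = 10.70 K.
COP_Carnot = T_H/ΔT = 292.85/10.70 = 27.37.
η_II = COP_actual/COP_Carnot = 11.38/27.37 = 0.4158.

0.42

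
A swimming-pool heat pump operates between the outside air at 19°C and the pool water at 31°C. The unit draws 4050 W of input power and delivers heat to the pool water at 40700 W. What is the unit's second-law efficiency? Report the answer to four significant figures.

0.3965

COP_actual = Q̇_H/Ẇ = 40700/4050 = 10.05.
In absolute terms T_C = 292.15 K and T_H = 304.15 K, so ΔT = 12.00 K.
COP_Carnot = T_H/ΔT = 304.15/12.00 = 25.35.
η_II = COP_actual/COP_Carnot = 10.05/25.35 = 0.3965.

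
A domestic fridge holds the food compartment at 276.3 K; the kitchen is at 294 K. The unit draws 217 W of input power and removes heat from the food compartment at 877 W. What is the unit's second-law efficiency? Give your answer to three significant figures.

0.259

COP_actual = Q̇_C/Ẇ = 877.0/217.0 = 4.041.
The reservoir spacing is ΔT = 294 − 276.3 = 17.70 K.
COP_Carnot = T_C/ΔT = 276.30/17.70 = 15.61.
η_II = COP_actual/COP_Carnot = 4.041/15.61 = 0.2589.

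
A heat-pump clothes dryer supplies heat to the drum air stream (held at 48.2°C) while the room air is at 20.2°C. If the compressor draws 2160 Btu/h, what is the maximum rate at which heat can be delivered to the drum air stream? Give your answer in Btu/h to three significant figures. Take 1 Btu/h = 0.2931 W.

In absolute terms T_C = 293.35 K and T_H = 321.35 K, so ΔT = 28.00 K.
COP_Carnot = T_H/ΔT = 321.35/28.00 = 11.48.
Q̇_max = COP_Carnot × Ẇ = 11.48 × 2160 Btu/h = 24790 Btu/h.

24800 Btu/h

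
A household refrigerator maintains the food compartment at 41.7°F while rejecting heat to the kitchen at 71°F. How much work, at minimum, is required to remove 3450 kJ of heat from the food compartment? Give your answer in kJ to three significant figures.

202 kJ

In absolute terms T_C = 278.54 K and T_H = 294.82 K, so ΔT = 16.28 K.
The reversible limit is COP_R = T_C/ΔT = 17.11, so W_min = Q_C/COP = Q_C·ΔT/T_C.
W_min = 3450 × 16.28/278.54 = 201.6 kJ.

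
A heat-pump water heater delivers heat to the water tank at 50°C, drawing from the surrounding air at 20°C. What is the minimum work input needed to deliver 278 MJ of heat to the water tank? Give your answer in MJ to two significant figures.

26 MJ

In absolute terms T_C = 293.15 K and T_H = 323.15 K, so ΔT = 30.00 K.
The reversible limit is COP_HP = T_H/ΔT = 10.77, so W_min = Q_H/COP = Q_H·ΔT/T_H.
W_min = 278.0 × 30.00/323.15 = 25.81 MJ.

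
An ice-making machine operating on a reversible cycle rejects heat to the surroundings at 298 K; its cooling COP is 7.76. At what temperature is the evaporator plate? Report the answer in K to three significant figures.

264 K

For a Carnot refrigerator COP_R = T_C/(T_H − T_C), so T_C = COP·T_H/(1 + COP).
With T_H = 298.00 K, T_C = 7.76 × 298.00/8.760 = 263.98 K.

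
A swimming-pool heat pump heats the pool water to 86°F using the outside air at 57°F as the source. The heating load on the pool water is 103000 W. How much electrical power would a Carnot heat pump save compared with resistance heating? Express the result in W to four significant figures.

97530 W

In absolute terms T_C = 287.04 K and T_H = 303.15 K, so ΔT = 16.11 K.
COP_Carnot = T_H/ΔT = 303.15/16.11 = 18.82.
Resistance heating needs Ẇ_res = Q̇_H = 103000 W; the reversible heat pump needs only Ẇ_hp = Q̇_H/COP = 5474 W.
Saving = 103000 − 5474 = 97530 W.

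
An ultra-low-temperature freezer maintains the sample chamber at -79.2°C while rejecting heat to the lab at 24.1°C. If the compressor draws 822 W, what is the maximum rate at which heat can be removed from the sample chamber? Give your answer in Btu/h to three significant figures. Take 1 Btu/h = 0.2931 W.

In absolute terms T_C = 193.95 K and T_H = 297.25 K, so ΔT = 103.3 K.
COP_Carnot = T_C/ΔT = 193.95/103.3 = 1.878.
Q̇_max = COP_Carnot × Ẇ = 1.878 × 822.0 W = 1543 W = 5266 Btu/h.

5270 Btu/h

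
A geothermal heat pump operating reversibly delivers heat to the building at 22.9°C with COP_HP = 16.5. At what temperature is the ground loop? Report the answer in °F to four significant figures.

COP_HP = T_H/(T_H − T_C) gives T_H − T_C = T_H/COP.
With T_H = 296.05 K, T_C = 296.05 × (1 − 1/16.5) = 278.11 K.
Converting, 278.11 K = 40.92°F.

40.92 °F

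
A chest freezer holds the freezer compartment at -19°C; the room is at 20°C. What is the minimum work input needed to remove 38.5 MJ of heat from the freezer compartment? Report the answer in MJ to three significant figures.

5.91 MJ

In absolute terms T_C = 254.15 K and T_H = 293.15 K, so ΔT = 39.00 K.
The reversible limit is COP_R = T_C/ΔT = 6.517, so W_min = Q_C/COP = Q_C·ΔT/T_C.
W_min = 38.50 × 39.00/254.15 = 5.908 MJ.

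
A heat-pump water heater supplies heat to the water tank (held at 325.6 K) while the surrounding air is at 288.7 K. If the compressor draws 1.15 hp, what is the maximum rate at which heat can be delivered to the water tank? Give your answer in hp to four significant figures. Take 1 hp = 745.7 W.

10.15 hp

The reservoir spacing is ΔT = 325.6 − 288.7 = 36.90 K.
COP_Carnot = T_H/ΔT = 325.60/36.90 = 8.824.
Q̇_max = COP_Carnot × Ẇ = 8.824 × 1.150 hp = 10.15 hp.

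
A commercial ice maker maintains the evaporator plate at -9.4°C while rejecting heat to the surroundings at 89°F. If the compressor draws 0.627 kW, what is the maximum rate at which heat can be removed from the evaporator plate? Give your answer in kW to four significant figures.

In absolute terms T_C = 263.75 K and T_H = 304.82 K, so ΔT = 41.07 K.
COP_Carnot = T_C/ΔT = 263.75/41.07 = 6.422.
Q̇_max = COP_Carnot × Ẇ = 6.422 × 0.6270 kW = 4.027 kW.

4.027 kW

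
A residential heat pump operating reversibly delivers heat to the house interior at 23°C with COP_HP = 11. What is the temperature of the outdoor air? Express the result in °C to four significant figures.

COP_HP = T_H/(T_H − T_C) gives T_H − T_C = T_H/COP.
With T_H = 296.15 K, T_C = 296.15 × (1 − 1/11) = 269.23 K.
Converting, 269.23 K = -3.92°C.

-3.923 °C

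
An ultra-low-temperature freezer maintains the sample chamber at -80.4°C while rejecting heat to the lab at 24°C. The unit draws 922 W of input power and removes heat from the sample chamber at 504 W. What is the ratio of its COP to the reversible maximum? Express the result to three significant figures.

0.296

COP_actual = Q̇_C/Ẇ = 504.0/922.0 = 0.5466.
In absolute terms T_C = 192.75 K and T_H = 297.15 K, so ΔT = 104.4 K.
COP_Carnot = T_C/ΔT = 192.75/104.4 = 1.846.
η_II = COP_actual/COP_Carnot = 0.5466/1.846 = 0.2961.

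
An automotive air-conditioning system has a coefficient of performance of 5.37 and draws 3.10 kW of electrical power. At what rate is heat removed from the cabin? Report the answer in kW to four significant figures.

Q̇_C = COP × Ẇ = 5.37 × 3.100 = 16.65 kW.

16.65 kW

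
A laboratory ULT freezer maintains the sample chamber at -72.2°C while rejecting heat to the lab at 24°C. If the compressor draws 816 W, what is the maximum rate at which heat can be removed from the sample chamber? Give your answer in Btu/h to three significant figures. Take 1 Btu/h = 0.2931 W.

In absolute terms T_C = 200.95 K and T_H = 297.15 K, so ΔT = 96.20 K.
COP_Carnot = T_C/ΔT = 200.95/96.20 = 2.089.
Q̇_max = COP_Carnot × Ẇ = 2.089 × 816.0 W = 1705 W = 5816 Btu/h.

5820 Btu/h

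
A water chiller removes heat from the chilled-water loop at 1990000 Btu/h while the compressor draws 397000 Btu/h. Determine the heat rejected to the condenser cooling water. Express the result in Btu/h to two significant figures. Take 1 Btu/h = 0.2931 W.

For a cyclic device the first law requires Q̇_H = Q̇_C + Ẇ.
Q̇_H = Q̇_C + Ẇ = 2387000 Btu/h.

2400000 Btu/h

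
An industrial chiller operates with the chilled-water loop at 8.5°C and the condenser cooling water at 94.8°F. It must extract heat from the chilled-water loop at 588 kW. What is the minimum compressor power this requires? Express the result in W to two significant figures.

55000 W

In absolute terms T_C = 281.65 K and T_H = 308.04 K, so ΔT = 26.39 K.
COP_Carnot = T_C/ΔT = 281.65/26.39 = 10.67.
Ẇ_min = Q̇/COP_Carnot = 588.0/10.67 = 55.09 kW = 55090 W.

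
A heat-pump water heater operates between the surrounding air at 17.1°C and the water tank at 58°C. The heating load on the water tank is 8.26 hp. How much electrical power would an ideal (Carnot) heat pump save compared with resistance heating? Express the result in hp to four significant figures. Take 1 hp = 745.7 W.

7.240 hp

In absolute terms T_C = 290.25 K and T_H = 331.15 K, so ΔT = 40.90 K.
COP_Carnot = T_H/ΔT = 331.15/40.90 = 8.097.
Resistance heating needs Ẇ_res = Q̇_H = 8.260 hp; the reversible heat pump needs only Ẇ_hp = Q̇_H/COP = 1.020 hp.
Saving = 8.260 − 1.020 = 7.240 hp.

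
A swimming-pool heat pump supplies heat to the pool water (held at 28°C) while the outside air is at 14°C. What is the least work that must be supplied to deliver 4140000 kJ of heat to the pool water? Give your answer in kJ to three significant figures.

192000 kJ

In absolute terms T_C = 287.15 K and T_H = 301.15 K, so ΔT = 14.00 K.
The reversible limit is COP_HP = T_H/ΔT = 21.51, so W_min = Q_H/COP = Q_H·ΔT/T_H.
W_min = 4140000 × 14.00/301.15 = 192500 kJ.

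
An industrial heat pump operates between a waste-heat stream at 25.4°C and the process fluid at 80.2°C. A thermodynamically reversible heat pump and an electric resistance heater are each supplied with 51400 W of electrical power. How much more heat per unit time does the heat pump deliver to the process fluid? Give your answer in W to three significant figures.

280000 W

In absolute terms T_C = 298.55 K and T_H = 353.35 K, so ΔT = 54.80 K.
COP_Carnot = T_H/ΔT = 353.35/54.80 = 6.448.
The heat pump delivers Q̇_H = COP × Ẇ = 331400 W; the resistance heater delivers Ẇ = 51400 W.
Extra = (COP − 1)·Ẇ = 280000 W.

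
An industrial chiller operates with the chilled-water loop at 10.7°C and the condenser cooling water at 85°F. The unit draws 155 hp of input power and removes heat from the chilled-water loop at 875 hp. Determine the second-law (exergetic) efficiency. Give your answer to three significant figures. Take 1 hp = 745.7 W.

COP_actual = Q̇_C/Ẇ = 875.0/155.0 = 5.645.
In absolute terms T_C = 283.85 K and T_H = 302.59 K, so ΔT = 18.74 K.
COP_Carnot = T_C/ΔT = 283.85/18.74 = 15.14.
η_II = COP_actual/COP_Carnot = 5.645/15.14 = 0.3728.

0.373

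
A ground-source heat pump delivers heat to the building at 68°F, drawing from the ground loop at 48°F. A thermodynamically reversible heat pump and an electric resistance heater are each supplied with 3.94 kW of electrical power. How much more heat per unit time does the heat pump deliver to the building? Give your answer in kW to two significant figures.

100 kW

In absolute terms T_C = 282.04 K and T_H = 293.15 K, so ΔT = 11.11 K.
COP_Carnot = T_H/ΔT = 293.15/11.11 = 26.38.
The heat pump delivers Q̇_H = COP × Ẇ = 104.0 kW; the resistance heater delivers Ẇ = 3.940 kW.
Extra = (COP − 1)·Ẇ = 100.0 kW.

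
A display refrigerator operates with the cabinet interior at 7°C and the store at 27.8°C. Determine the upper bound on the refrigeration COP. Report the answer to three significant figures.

13.5

In absolute terms T_C = 280.15 K and T_H = 300.95 K, so ΔT = 20.80 K.
For a reversible cycle, COP_Carnot = T_C/ΔT = 280.15/20.80 = 13.47.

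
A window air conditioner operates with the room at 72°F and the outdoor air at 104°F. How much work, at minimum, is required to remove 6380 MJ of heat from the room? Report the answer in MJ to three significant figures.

384 MJ

In absolute terms T_C = 295.37 K and T_H = 313.15 K, so ΔT = 17.78 K.
The reversible limit is COP_R = T_C/ΔT = 16.61, so W_min = Q_C/COP = Q_C·ΔT/T_C.
W_min = 6380 × 17.78/295.37 = 384.0 MJ.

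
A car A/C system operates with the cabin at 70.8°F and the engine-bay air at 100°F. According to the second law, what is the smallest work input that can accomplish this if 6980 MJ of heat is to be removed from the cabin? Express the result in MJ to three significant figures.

384 MJ

In absolute terms T_C = 294.71 K and T_H = 310.93 K, so ΔT = 16.22 K.
The reversible limit is COP_R = T_C/ΔT = 18.17, so W_min = Q_C/COP = Q_C·ΔT/T_C.
W_min = 6980 × 16.22/294.71 = 384.2 MJ.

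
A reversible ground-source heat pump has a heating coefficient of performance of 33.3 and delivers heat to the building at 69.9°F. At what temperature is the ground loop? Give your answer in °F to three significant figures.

54.0 °F

COP_HP = T_H/(T_H − T_C) gives T_H − T_C = T_H/COP.
With T_H = 294.21 K, T_C = 294.21 × (1 − 1/33.3) = 285.37 K.
Converting, 285.37 K = 54.00°F.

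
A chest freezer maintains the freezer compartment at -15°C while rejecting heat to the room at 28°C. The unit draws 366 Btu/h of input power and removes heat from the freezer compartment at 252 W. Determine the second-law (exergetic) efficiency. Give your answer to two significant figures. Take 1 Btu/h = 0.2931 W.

0.39

Converting, Q̇_C = 252.0 W = 859.8 Btu/h, so COP_actual = Q̇_C/Ẇ = 859.8/366.0 = 2.349.
In absolute terms T_C = 258.15 K and T_H = 301.15 K, so ΔT = 43.00 K.
COP_Carnot = T_C/ΔT = 258.15/43.00 = 6.003.
η_II = COP_actual/COP_Carnot = 2.349/6.003 = 0.3913.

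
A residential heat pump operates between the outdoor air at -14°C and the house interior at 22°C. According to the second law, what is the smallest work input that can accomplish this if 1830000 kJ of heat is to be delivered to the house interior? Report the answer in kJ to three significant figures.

223000 kJ

In absolute terms T_C = 259.15 K and T_H = 295.15 K, so ΔT = 36.00 K.
The reversible limit is COP_HP = T_H/ΔT = 8.199, so W_min = Q_H/COP = Q_H·ΔT/T_H.
W_min = 1830000 × 36.00/295.15 = 223200 kJ.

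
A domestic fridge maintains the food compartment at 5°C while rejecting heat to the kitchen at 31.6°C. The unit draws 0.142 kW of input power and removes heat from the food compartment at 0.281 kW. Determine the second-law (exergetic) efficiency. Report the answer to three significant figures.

COP_actual = Q̇_C/Ẇ = 0.2810/0.1420 = 1.979.
In absolute terms T_C = 278.15 K and T_H = 304.75 K, so ΔT = 26.60 K.
COP_Carnot = T_C/ΔT = 278.15/26.60 = 10.46.
η_II = COP_actual/COP_Carnot = 1.979/10.46 = 0.1892.

0.189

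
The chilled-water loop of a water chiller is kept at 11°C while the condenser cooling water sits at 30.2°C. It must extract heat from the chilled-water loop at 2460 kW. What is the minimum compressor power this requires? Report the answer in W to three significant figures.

166000 W

In absolute terms T_C = 284.15 K and T_H = 303.35 K, so ΔT = 19.20 K.
COP_Carnot = T_C/ΔT = 284.15/19.20 = 14.80.
Ẇ_min = Q̇/COP_Carnot = 2460/14.80 = 166.2 kW = 166200 W.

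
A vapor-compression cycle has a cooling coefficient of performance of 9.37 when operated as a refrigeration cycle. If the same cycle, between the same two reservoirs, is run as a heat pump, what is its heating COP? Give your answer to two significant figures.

10

The first law on one cycle gives Q_H = Q_C + W, so Q_H/W = Q_C/W + 1.
COP_HP = COP_R + 1 = 9.37 + 1 = 10.37.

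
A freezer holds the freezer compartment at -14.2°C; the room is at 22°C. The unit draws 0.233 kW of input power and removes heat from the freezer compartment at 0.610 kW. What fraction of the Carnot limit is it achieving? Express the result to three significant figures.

COP_actual = Q̇_C/Ẇ = 0.6100/0.2330 = 2.618.
In absolute terms T_C = 258.95 K and T_H = 295.15 K, so ΔT = 36.20 K.
COP_Carnot = T_C/ΔT = 258.95/36.20 = 7.153.
η_II = COP_actual/COP_Carnot = 2.618/7.153 = 0.3660.

0.366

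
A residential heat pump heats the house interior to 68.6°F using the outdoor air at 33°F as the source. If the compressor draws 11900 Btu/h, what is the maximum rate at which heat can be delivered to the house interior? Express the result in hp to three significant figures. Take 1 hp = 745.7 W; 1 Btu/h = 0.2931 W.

In absolute terms T_C = 273.71 K and T_H = 293.48 K, so ΔT = 19.78 K.
COP_Carnot = T_H/ΔT = 293.48/19.78 = 14.84.
Q̇_max = COP_Carnot × Ẇ = 14.84 × 11900 Btu/h = 176600 Btu/h = 69.41 hp.

69.4 hp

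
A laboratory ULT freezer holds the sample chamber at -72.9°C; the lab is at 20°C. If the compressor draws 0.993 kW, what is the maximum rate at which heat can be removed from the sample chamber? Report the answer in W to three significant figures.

In absolute terms T_C = 200.25 K and T_H = 293.15 K, so ΔT = 92.90 K.
COP_Carnot = T_C/ΔT = 200.25/92.90 = 2.156.
Q̇_max = COP_Carnot × Ẇ = 2.156 × 0.9930 kW = 2.140 kW = 2140 W.

2140 W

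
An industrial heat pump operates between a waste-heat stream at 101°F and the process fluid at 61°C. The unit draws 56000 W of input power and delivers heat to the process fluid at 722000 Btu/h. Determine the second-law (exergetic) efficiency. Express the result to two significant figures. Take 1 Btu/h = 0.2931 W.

0.26

Converting, Q̇_H = 722000 Btu/h = 211600 W, so COP_actual = Q̇_H/Ẇ = 211600/56000 = 3.779.
In absolute terms T_C = 311.48 K and T_H = 334.15 K, so ΔT = 22.67 K.
COP_Carnot = T_H/ΔT = 334.15/22.67 = 14.74.
η_II = COP_actual/COP_Carnot = 3.779/14.74 = 0.2563.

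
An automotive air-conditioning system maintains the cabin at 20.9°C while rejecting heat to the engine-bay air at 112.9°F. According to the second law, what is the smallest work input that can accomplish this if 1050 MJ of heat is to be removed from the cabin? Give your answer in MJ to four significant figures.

85.86 MJ

In absolute terms T_C = 294.05 K and T_H = 318.09 K, so ΔT = 24.04 K.
The reversible limit is COP_R = T_C/ΔT = 12.23, so W_min = Q_C/COP = Q_C·ΔT/T_C.
W_min = 1050 × 24.04/294.05 = 85.86 MJ.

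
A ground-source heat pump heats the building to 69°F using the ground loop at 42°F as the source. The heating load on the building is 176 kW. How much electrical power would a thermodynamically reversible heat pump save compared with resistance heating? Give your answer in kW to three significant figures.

In absolute terms T_C = 278.71 K and T_H = 293.71 K, so ΔT = 15.00 K.
COP_Carnot = T_H/ΔT = 293.71/15.00 = 19.58.
Resistance heating needs Ẇ_res = Q̇_H = 176.0 kW; the reversible heat pump needs only Ẇ_hp = Q̇_H/COP = 8.989 kW.
Saving = 176.0 − 8.989 = 167.0 kW.

167 kW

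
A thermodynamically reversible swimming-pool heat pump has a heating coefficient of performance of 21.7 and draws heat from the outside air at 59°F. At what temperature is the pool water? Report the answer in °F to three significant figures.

84.1 °F

COP_HP = T_H/(T_H − T_C) rearranges to T_H = COP·T_C/(COP − 1).
With T_C = 288.15 K, T_H = 21.7 × 288.15/20.70 = 302.07 K.
Converting, 302.07 K = 84.06°F.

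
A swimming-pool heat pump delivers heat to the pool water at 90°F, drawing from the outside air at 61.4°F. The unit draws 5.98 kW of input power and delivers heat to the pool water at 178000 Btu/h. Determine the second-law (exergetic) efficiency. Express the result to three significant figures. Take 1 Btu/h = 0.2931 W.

0.454

Converting, Q̇_H = 178000 Btu/h = 52.17 kW, so COP_actual = Q̇_H/Ẇ = 52.17/5.980 = 8.724.
In absolute terms T_C = 289.48 K and T_H = 305.37 K, so ΔT = 15.89 K.
COP_Carnot = T_H/ΔT = 305.37/15.89 = 19.22.
η_II = COP_actual/COP_Carnot = 8.724/19.22 = 0.4539.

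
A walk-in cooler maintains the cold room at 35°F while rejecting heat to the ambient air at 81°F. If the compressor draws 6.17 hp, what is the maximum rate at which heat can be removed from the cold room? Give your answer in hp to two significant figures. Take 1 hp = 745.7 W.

In absolute terms T_C = 274.82 K and T_H = 300.37 K, so ΔT = 25.56 K.
COP_Carnot = T_C/ΔT = 274.82/25.56 = 10.75.
Q̇_max = COP_Carnot × Ẇ = 10.75 × 6.170 hp = 66.35 hp.

66 hp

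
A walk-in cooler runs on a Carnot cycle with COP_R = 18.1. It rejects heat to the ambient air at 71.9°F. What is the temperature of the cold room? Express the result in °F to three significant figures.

44.1 °F

For a Carnot refrigerator COP_R = T_C/(T_H − T_C), so T_C = COP·T_H/(1 + COP).
With T_H = 295.32 K, T_C = 18.1 × 295.32/19.10 = 279.86 K.
Converting, 279.86 K = 44.07°F.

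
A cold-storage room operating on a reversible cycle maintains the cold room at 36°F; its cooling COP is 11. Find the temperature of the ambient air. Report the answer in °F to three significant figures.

81.1 °F

COP_R = T_C/(T_H − T_C) gives T_H − T_C = T_C/COP.
With T_C = 275.37 K, T_H = 275.37 × (1 + 1/11) = 300.41 K.
Converting, 300.41 K = 81.06°F.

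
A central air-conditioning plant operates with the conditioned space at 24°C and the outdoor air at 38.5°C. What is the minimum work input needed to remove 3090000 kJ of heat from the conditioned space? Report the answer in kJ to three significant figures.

151000 kJ

In absolute terms T_C = 297.15 K and T_H = 311.65 K, so ΔT = 14.50 K.
The reversible limit is COP_R = T_C/ΔT = 20.49, so W_min = Q_C/COP = Q_C·ΔT/T_C.
W_min = 3090000 × 14.50/297.15 = 150800 kJ.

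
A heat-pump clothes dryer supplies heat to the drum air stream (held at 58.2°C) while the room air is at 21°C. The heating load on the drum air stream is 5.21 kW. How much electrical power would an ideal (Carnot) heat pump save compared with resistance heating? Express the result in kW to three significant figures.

In absolute terms T_C = 294.15 K and T_H = 331.35 K, so ΔT = 37.20 K.
COP_Carnot = T_H/ΔT = 331.35/37.20 = 8.907.
Resistance heating needs Ẇ_res = Q̇_H = 5.210 kW; the reversible heat pump needs only Ẇ_hp = Q̇_H/COP = 0.5849 kW.
Saving = 5.210 − 0.5849 = 4.625 kW.

4.63 kW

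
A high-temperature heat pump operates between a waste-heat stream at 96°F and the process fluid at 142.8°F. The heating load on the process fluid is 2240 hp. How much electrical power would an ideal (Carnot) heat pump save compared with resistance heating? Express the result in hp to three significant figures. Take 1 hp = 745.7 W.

In absolute terms T_C = 308.71 K and T_H = 334.71 K, so ΔT = 26.00 K.
COP_Carnot = T_H/ΔT = 334.71/26.00 = 12.87.
Resistance heating needs Ẇ_res = Q̇_H = 2240 hp; the reversible heat pump needs only Ẇ_hp = Q̇_H/COP = 174.0 hp.
Saving = 2240 − 174.0 = 2066 hp.

2070 hp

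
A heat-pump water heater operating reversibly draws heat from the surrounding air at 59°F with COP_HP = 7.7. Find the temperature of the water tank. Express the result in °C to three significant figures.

COP_HP = T_H/(T_H − T_C) rearranges to T_H = COP·T_C/(COP − 1).
With T_C = 288.15 K, T_H = 7.7 × 288.15/6.700 = 331.16 K.
Converting, 331.16 K = 58.01°C.

58.0 °C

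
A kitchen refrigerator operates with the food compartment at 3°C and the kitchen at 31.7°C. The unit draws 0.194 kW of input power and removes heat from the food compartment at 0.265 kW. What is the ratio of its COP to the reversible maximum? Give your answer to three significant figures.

COP_actual = Q̇_C/Ẇ = 0.2650/0.1940 = 1.366.
In absolute terms T_C = 276.15 K and T_H = 304.85 K, so ΔT = 28.70 K.
COP_Carnot = T_C/ΔT = 276.15/28.70 = 9.622.
η_II = COP_actual/COP_Carnot = 1.366/9.622 = 0.1420.

0.142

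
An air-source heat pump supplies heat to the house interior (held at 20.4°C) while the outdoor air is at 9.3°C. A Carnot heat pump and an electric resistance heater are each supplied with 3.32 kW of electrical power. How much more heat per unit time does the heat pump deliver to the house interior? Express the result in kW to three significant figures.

In absolute terms T_C = 282.45 K and T_H = 293.55 K, so ΔT = 11.10 K.
COP_Carnot = T_H/ΔT = 293.55/11.10 = 26.45.
The heat pump delivers Q̇_H = COP × Ẇ = 87.80 kW; the resistance heater delivers Ẇ = 3.320 kW.
Extra = (COP − 1)·Ẇ = 84.48 kW.

84.5 kW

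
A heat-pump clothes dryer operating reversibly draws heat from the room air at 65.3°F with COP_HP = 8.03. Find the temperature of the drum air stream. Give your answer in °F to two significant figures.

COP_HP = T_H/(T_H − T_C) rearranges to T_H = COP·T_C/(COP − 1).
With T_C = 291.65 K, T_H = 8.03 × 291.65/7.030 = 333.14 K.
Converting, 333.14 K = 139.98°F.

140 °F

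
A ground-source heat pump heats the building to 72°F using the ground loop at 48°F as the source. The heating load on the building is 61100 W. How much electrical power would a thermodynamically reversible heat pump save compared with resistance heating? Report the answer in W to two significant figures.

58000 W

In absolute terms T_C = 282.04 K and T_H = 295.37 K, so ΔT = 13.33 K.
COP_Carnot = T_H/ΔT = 295.37/13.33 = 22.15.
Resistance heating needs Ẇ_res = Q̇_H = 61100 W; the reversible heat pump needs only Ẇ_hp = Q̇_H/COP = 2758 W.
Saving = 61100 − 2758 = 58340 W.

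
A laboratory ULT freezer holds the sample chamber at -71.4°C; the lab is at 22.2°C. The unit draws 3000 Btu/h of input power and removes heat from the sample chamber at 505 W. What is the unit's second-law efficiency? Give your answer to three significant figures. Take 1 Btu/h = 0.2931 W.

Converting, Q̇_C = 505.0 W = 1723 Btu/h, so COP_actual = Q̇_C/Ẇ = 1723/3000 = 0.5743.
In absolute terms T_C = 201.75 K and T_H = 295.35 K, so ΔT = 93.60 K.
COP_Carnot = T_C/ΔT = 201.75/93.60 = 2.155.
η_II = COP_actual/COP_Carnot = 0.5743/2.155 = 0.2665.

0.266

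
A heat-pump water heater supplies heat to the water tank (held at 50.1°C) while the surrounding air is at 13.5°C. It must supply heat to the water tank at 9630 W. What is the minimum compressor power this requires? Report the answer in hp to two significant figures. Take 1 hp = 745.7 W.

In absolute terms T_C = 286.65 K and T_H = 323.25 K, so ΔT = 36.60 K.
COP_Carnot = T_H/ΔT = 323.25/36.60 = 8.832.
Ẇ_min = Q̇/COP_Carnot = 9630/8.832 = 1090 W = 1.462 hp.

1.5 hp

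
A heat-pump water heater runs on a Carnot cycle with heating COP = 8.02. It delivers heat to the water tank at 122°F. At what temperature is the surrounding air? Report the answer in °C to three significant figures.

COP_HP = T_H/(T_H − T_C) gives T_H − T_C = T_H/COP.
With T_H = 323.15 K, T_C = 323.15 × (1 − 1/8.02) = 282.86 K.
Converting, 282.86 K = 9.71°C.

9.71 °C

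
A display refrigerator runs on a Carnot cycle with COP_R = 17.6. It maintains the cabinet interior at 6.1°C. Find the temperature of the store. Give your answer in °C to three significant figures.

COP_R = T_C/(T_H − T_C) gives T_H − T_C = T_C/COP.
With T_C = 279.25 K, T_H = 279.25 × (1 + 1/17.6) = 295.12 K.
Converting, 295.12 K = 21.97°C.

22.0 °C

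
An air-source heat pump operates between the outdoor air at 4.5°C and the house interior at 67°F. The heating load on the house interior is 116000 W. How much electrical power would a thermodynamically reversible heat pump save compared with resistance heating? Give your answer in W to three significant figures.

In absolute terms T_C = 277.65 K and T_H = 292.59 K, so ΔT = 14.94 K.
COP_Carnot = T_H/ΔT = 292.59/14.94 = 19.58.
Resistance heating needs Ẇ_res = Q̇_H = 116000 W; the reversible heat pump needs only Ẇ_hp = Q̇_H/COP = 5925 W.
Saving = 116000 − 5925 = 110100 W.

110000 W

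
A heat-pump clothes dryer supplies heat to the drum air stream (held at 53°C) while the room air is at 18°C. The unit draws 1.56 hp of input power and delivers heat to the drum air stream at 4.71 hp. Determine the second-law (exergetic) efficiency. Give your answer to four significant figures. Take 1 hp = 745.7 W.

0.3240

COP_actual = Q̇_H/Ẇ = 4.710/1.560 = 3.019.
In absolute terms T_C = 291.15 K and T_H = 326.15 K, so ΔT = 35.00 K.
COP_Carnot = T_H/ΔT = 326.15/35.00 = 9.319.
η_II = COP_actual/COP_Carnot = 3.019/9.319 = 0.3240.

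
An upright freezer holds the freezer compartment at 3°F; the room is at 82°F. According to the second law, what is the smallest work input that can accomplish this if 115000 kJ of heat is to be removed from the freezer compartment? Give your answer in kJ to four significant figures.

19640 kJ

In absolute terms T_C = 257.04 K and T_H = 300.93 K, so ΔT = 43.89 K.
The reversible limit is COP_R = T_C/ΔT = 5.857, so W_min = Q_C/COP = Q_C·ΔT/T_C.
W_min = 115000 × 43.89/257.04 = 19640 kJ.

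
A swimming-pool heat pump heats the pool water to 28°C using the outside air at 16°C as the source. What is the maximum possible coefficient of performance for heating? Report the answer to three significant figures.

In absolute terms T_C = 289.15 K and T_H = 301.15 K, so ΔT = 12.00 K.
For a reversible cycle, COP_Carnot = T_H/ΔT = 301.15/12.00 = 25.10.

25.1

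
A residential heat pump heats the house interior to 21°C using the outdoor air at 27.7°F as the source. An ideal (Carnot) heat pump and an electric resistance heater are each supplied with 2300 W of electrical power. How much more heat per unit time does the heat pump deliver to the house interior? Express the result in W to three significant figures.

In absolute terms T_C = 270.76 K and T_H = 294.15 K, so ΔT = 23.39 K.
COP_Carnot = T_H/ΔT = 294.15/23.39 = 12.58.
The heat pump delivers Q̇_H = COP × Ẇ = 28930 W; the resistance heater delivers Ẇ = 2300 W.
Extra = (COP − 1)·Ẇ = 26630 W.

26600 W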